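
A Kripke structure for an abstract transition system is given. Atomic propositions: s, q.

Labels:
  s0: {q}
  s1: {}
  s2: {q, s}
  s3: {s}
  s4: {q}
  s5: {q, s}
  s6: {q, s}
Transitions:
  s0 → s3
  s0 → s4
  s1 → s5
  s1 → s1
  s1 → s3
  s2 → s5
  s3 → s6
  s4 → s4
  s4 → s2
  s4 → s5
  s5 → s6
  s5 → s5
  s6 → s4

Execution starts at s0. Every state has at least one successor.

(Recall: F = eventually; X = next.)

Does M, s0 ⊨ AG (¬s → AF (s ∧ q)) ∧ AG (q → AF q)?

States satisfying ¬s → AF (s ∧ q): {s2, s3, s5, s6}.
States satisfying AG (¬s → AF (s ∧ q)): ∅.
States satisfying q → AF q: {s0, s1, s2, s3, s4, s5, s6}.
States satisfying AG (q → AF q): {s0, s1, s2, s3, s4, s5, s6}.
States satisfying AG (¬s → AF (s ∧ q)) ∧ AG (q → AF q): ∅.
s0 ∉ Sat(AG (¬s → AF (s ∧ q)) ∧ AG (q → AF q)).

Violated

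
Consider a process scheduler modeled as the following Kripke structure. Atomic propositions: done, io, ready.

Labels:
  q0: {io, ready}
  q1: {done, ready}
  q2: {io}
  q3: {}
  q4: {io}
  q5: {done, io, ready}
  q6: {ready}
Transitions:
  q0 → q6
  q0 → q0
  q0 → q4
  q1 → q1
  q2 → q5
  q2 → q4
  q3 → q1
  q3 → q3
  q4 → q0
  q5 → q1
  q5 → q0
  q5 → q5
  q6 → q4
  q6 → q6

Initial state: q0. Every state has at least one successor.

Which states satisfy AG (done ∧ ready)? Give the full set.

{q1}

States satisfying done ∧ ready: {q1, q5}.
States satisfying AG (done ∧ ready): {q1}.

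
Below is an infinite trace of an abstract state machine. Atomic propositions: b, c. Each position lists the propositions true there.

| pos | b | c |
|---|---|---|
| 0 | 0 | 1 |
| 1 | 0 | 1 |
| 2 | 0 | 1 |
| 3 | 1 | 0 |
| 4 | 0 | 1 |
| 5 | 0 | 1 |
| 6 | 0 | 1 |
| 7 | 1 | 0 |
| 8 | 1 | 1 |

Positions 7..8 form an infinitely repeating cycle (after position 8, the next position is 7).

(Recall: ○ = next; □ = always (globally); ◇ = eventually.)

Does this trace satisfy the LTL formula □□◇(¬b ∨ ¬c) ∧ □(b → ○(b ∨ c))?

Yes

□◇(¬b ∨ ¬c) holds at every position 0..8, and those are all positions ever visited, so □□◇(¬b ∨ ¬c) holds.
b → ○(b ∨ c) holds at every position 0..8, and those are all positions ever visited, so □(b → ○(b ∨ c)) holds.
Positions where b holds: 3, 7, 8.
Check ○(b ∨ c) at each: 3→ok, 7→ok, 8→ok.
At position 0: □□◇(¬b ∨ ¬c) is true; □(b → ○(b ∨ c)) is true; so □□◇(¬b ∨ ¬c) ∧ □(b → ○(b ∨ c)) is true.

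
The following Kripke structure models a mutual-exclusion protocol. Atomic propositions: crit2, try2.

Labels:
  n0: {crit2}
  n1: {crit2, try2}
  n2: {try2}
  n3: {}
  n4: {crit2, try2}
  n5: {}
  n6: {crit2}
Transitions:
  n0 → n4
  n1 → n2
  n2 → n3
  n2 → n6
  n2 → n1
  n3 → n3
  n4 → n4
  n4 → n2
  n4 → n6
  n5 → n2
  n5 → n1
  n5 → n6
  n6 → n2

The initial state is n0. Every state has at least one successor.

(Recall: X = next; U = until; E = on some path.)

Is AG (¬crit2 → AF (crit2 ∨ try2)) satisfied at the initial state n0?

States satisfying ¬crit2 → AF (crit2 ∨ try2): {n0, n1, n2, n4, n5, n6}.
States satisfying AG (¬crit2 → AF (crit2 ∨ try2)): ∅.
n3 is reachable from n0 and violates ¬crit2 → AF (crit2 ∨ try2), so AG fails at n0.
n0 ∉ Sat(AG (¬crit2 → AF (crit2 ∨ try2))).

Violated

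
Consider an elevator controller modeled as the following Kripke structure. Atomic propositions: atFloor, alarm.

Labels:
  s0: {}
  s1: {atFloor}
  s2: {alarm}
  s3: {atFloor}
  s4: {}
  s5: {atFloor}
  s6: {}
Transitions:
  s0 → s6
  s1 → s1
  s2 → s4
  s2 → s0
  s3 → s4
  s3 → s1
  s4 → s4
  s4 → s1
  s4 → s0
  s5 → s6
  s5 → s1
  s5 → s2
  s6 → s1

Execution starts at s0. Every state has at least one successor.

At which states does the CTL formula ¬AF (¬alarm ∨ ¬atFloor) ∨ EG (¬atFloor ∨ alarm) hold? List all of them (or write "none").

States satisfying ¬alarm ∨ ¬atFloor: {s0, s1, s2, s3, s4, s5, s6}.
States satisfying AF (¬alarm ∨ ¬atFloor): {s0, s1, s2, s3, s4, s5, s6}.
States satisfying ¬AF (¬alarm ∨ ¬atFloor): ∅.
States satisfying ¬atFloor ∨ alarm: {s0, s2, s4, s6}.
States satisfying EG (¬atFloor ∨ alarm): {s2, s4}.
States satisfying ¬AF (¬alarm ∨ ¬atFloor) ∨ EG (¬atFloor ∨ alarm): {s2, s4}.

{s2, s4}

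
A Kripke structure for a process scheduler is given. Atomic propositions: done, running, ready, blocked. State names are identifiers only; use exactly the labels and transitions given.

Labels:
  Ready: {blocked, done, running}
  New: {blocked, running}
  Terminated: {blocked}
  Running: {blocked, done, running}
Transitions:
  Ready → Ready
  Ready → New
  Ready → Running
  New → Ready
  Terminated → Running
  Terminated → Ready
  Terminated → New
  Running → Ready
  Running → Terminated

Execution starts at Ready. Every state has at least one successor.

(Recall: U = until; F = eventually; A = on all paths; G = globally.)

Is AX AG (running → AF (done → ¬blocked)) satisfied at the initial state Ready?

States satisfying AG (running → AF (done → ¬blocked)): ∅.
States satisfying AX AG (running → AF (done → ¬blocked)): ∅.
Ready ∉ Sat(AX AG (running → AF (done → ¬blocked))).

Violated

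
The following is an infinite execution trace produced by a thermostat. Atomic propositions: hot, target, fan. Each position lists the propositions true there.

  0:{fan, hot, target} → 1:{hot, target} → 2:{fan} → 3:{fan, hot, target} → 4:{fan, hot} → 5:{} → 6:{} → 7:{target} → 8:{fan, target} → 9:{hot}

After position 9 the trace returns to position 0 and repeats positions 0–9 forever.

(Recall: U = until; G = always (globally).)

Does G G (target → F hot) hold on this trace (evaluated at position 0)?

G (target → F hot) holds at every position 0..9, and those are all positions ever visited, so G G (target → F hot) holds.

Satisfied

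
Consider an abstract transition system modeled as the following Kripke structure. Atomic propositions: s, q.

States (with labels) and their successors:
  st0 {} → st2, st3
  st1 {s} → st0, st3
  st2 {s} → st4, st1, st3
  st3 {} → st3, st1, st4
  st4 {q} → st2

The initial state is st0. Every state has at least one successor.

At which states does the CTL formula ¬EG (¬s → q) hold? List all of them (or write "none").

{st0, st1, st3}

States satisfying ¬s → q: {st1, st2, st4}.
States satisfying EG (¬s → q): {st2, st4}.
States satisfying ¬EG (¬s → q): {st0, st1, st3}.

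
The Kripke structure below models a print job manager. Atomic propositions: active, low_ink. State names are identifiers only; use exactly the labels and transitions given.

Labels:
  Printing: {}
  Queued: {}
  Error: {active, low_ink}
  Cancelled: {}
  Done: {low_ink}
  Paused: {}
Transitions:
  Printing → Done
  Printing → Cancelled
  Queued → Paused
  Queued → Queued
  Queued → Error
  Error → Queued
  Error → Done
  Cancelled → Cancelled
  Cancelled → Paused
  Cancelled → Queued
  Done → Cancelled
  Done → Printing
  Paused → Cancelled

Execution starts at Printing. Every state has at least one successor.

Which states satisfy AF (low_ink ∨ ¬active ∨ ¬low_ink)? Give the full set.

States satisfying low_ink ∨ ¬active ∨ ¬low_ink: {Printing, Queued, Error, Cancelled, Done, Paused}.
States satisfying AF (low_ink ∨ ¬active ∨ ¬low_ink): {Printing, Queued, Error, Cancelled, Done, Paused}.

{Printing, Queued, Error, Cancelled, Done, Paused}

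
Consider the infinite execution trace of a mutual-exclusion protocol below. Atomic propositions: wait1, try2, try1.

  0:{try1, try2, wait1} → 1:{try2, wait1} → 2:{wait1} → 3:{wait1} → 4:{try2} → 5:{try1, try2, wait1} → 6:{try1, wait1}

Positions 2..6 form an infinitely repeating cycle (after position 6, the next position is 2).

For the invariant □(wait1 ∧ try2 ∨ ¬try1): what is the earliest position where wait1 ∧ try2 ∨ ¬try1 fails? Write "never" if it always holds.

Check wait1 ∧ try2 ∨ ¬try1 at each position in order: 0 ✓, 1 ✓, 2 ✓, 3 ✓, 4 ✓, 5 ✓.
At position 6 the labels are {try1, wait1}, so wait1 ∧ try2 ∨ ¬try1 is false there. This is the first violation.

6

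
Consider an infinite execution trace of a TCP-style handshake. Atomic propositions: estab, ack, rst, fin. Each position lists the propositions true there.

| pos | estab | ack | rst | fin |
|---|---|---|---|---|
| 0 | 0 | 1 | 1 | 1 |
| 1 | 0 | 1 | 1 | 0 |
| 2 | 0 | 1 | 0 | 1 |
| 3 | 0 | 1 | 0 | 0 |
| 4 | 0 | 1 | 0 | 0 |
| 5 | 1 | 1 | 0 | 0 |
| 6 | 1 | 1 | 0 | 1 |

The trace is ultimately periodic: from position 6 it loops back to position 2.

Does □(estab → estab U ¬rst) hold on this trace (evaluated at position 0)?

Satisfied

estab → estab U ¬rst holds at every position 0..6, and those are all positions ever visited, so □(estab → estab U ¬rst) holds.
Positions where estab holds: 5, 6.
Check estab U ¬rst at each: 5→ok, 6→ok.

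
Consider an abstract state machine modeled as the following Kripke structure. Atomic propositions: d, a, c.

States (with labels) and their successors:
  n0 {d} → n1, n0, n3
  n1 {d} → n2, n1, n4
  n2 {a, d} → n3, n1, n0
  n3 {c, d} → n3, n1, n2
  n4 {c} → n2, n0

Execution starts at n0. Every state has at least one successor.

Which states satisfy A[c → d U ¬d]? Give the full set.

{n4}

States satisfying c → d: {n0, n1, n2, n3}.
States satisfying ¬d: {n4}.
States satisfying A[c → d U ¬d]: {n4}.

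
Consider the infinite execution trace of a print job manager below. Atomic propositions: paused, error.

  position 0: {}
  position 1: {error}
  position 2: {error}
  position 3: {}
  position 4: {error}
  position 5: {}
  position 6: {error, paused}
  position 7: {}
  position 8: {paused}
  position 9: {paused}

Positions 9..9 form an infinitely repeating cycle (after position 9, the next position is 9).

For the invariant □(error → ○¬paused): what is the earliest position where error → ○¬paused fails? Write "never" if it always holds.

error → ○¬paused holds at every position 0..9, and those are all the positions the trace ever visits, so the invariant □(error → ○¬paused) is never violated.

never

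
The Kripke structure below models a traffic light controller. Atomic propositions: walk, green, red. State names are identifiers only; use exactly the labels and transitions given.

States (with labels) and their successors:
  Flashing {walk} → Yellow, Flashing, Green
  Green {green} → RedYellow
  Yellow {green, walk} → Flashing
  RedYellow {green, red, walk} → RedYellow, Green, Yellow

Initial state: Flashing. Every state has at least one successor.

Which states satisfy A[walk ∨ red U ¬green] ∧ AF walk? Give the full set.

{Flashing, Yellow}

States satisfying walk ∨ red: {Flashing, Yellow, RedYellow}.
States satisfying ¬green: {Flashing}.
States satisfying A[walk ∨ red U ¬green]: {Flashing, Yellow}.
States satisfying walk: {Flashing, Yellow, RedYellow}.
States satisfying AF walk: {Flashing, Green, Yellow, RedYellow}.
States satisfying A[walk ∨ red U ¬green] ∧ AF walk: {Flashing, Yellow}.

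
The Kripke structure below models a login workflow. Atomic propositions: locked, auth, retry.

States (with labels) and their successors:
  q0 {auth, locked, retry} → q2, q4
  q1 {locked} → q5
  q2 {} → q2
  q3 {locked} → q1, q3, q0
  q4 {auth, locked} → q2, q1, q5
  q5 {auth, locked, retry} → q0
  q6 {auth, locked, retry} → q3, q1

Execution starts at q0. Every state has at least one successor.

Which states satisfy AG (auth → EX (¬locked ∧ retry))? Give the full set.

States satisfying auth → EX (¬locked ∧ retry): {q1, q2, q3}.
States satisfying AG (auth → EX (¬locked ∧ retry)): {q2}.

{q2}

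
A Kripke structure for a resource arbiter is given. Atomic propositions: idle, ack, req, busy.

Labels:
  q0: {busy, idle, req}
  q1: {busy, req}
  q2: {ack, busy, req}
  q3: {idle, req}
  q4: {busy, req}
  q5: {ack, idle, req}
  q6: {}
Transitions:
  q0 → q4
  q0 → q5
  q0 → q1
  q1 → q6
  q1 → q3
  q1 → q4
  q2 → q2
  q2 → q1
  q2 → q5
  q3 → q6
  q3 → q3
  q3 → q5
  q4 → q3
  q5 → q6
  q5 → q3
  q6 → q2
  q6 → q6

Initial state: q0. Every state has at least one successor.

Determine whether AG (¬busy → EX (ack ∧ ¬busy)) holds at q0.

States satisfying ¬busy → EX (ack ∧ ¬busy): {q0, q1, q2, q3, q4}.
States satisfying AG (¬busy → EX (ack ∧ ¬busy)): ∅.
q5 is reachable from q0 and violates ¬busy → EX (ack ∧ ¬busy), so AG fails at q0.
q0 ∉ Sat(AG (¬busy → EX (ack ∧ ¬busy))).

No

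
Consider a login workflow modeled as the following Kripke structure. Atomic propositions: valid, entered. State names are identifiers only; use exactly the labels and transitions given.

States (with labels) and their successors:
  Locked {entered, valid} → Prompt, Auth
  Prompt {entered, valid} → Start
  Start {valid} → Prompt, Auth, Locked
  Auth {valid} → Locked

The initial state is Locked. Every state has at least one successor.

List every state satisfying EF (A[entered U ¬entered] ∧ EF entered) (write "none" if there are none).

{Locked, Prompt, Start, Auth}

States satisfying A[entered U ¬entered] ∧ EF entered: {Locked, Prompt, Start, Auth}.
States satisfying EF (A[entered U ¬entered] ∧ EF entered): {Locked, Prompt, Start, Auth}.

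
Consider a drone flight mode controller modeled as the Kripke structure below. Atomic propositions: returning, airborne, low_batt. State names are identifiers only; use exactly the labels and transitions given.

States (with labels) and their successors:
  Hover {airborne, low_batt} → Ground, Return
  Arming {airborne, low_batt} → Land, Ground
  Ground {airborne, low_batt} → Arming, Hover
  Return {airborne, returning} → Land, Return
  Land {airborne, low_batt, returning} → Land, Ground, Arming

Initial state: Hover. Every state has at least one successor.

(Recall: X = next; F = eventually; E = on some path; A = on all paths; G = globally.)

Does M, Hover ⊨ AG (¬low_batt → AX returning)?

Holds

States satisfying ¬low_batt → AX returning: {Hover, Arming, Ground, Return, Land}.
States satisfying AG (¬low_batt → AX returning): {Hover, Arming, Ground, Return, Land}.
Every state reachable from Hover satisfies ¬low_batt → AX returning.
Hover ∈ Sat(AG (¬low_batt → AX returning)).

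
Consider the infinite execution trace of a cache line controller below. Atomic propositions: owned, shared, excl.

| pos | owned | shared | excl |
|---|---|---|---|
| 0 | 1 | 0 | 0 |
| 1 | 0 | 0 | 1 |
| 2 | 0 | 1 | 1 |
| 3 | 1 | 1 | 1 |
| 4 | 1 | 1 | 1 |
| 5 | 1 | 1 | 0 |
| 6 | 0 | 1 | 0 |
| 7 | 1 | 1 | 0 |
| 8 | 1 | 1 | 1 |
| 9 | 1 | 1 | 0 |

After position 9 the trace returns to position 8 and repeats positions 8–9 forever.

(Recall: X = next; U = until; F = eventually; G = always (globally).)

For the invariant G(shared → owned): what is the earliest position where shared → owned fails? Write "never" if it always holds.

2

Check shared → owned at each position in order: 0 ✓, 1 ✓.
At position 2 the labels are {excl, shared}, so shared → owned is false there. This is the first violation.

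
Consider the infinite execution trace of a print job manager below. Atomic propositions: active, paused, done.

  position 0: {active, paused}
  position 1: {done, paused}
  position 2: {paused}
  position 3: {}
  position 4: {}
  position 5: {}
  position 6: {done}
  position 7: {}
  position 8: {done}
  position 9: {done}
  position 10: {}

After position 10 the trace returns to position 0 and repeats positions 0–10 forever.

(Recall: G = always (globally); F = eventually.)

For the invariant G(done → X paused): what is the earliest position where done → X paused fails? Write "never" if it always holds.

6

Check done → X paused at each position in order: 0 ✓, 1 ✓, 2 ✓, 3 ✓, 4 ✓, 5 ✓.
At position 6 the labels are {done} and the next position 7 has {}, so done → X paused is false there. This is the first violation.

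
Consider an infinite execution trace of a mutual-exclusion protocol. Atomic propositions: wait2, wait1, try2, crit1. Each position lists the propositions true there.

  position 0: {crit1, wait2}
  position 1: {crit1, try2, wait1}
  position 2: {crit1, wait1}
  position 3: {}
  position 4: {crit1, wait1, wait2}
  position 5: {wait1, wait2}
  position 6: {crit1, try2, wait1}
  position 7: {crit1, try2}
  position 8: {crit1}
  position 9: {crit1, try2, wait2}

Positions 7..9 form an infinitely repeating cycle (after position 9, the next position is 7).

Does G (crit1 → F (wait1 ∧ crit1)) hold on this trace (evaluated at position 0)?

crit1 → F (wait1 ∧ crit1) must hold at every position from 0 onward. It fails at position 7, so G (crit1 → F (wait1 ∧ crit1)) is false.
Positions where crit1 holds: 0, 1, 2, 4, 6, 7, 8, 9.
Check F (wait1 ∧ crit1) at each: 0→ok, 1→ok, 2→ok, 4→ok, 6→ok, 7→fails, 8→fails, 9→fails.

Violated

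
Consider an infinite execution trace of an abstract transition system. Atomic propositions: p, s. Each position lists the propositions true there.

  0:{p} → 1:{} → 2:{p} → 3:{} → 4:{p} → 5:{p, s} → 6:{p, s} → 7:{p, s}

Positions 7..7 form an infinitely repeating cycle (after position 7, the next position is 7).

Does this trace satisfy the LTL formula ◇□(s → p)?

□(s → p) holds at position 0, which is reachable from 0, so ◇□(s → p) holds.

Satisfied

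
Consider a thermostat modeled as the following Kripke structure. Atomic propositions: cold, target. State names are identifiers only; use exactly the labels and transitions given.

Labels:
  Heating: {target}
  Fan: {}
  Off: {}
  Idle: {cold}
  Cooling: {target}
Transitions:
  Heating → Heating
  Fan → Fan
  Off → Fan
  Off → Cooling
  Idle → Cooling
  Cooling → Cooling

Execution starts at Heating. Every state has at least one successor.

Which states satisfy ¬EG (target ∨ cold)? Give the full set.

{Fan, Off}

States satisfying target ∨ cold: {Heating, Idle, Cooling}.
States satisfying EG (target ∨ cold): {Heating, Idle, Cooling}.
States satisfying ¬EG (target ∨ cold): {Fan, Off}.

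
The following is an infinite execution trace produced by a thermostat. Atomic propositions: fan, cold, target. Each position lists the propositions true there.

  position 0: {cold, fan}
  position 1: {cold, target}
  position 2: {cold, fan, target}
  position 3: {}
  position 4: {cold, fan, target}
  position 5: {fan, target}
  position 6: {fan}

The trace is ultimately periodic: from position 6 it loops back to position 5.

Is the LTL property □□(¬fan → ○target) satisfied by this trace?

□(¬fan → ○target) holds at every position 0..6, and those are all positions ever visited, so □□(¬fan → ○target) holds.

Satisfied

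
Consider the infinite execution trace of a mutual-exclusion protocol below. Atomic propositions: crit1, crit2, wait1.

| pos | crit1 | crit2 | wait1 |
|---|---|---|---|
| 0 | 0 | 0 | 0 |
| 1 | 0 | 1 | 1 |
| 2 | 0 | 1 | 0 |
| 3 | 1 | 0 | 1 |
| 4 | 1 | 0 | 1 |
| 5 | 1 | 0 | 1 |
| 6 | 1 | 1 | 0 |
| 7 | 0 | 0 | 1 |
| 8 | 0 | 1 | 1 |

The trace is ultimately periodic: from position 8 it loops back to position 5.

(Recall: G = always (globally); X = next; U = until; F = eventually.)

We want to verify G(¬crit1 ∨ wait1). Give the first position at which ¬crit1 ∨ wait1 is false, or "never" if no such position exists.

Check ¬crit1 ∨ wait1 at each position in order: 0 ✓, 1 ✓, 2 ✓, 3 ✓, 4 ✓, 5 ✓.
At position 6 the labels are {crit1, crit2}, so ¬crit1 ∨ wait1 is false there. This is the first violation.

6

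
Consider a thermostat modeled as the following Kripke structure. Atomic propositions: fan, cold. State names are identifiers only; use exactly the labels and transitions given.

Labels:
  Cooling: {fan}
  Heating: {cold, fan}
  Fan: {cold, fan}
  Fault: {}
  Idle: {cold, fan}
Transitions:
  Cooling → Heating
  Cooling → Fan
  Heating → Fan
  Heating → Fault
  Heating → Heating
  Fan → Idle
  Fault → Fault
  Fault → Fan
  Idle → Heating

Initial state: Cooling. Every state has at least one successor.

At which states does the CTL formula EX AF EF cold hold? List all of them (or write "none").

{Cooling, Heating, Fan, Fault, Idle}

States satisfying AF EF cold: {Cooling, Heating, Fan, Fault, Idle}.
States satisfying EX AF EF cold: {Cooling, Heating, Fan, Fault, Idle}.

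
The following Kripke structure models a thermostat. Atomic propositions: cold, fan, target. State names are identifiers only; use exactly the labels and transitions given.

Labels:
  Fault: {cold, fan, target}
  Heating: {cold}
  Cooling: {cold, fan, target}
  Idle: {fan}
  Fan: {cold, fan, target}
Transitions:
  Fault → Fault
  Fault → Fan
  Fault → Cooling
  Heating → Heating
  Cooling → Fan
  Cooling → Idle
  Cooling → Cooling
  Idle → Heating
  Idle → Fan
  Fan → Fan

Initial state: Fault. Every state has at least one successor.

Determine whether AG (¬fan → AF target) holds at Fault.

States satisfying ¬fan → AF target: {Fault, Cooling, Idle, Fan}.
States satisfying AG (¬fan → AF target): {Fan}.
Heating is reachable from Fault and violates ¬fan → AF target, so AG fails at Fault.
Fault ∉ Sat(AG (¬fan → AF target)).

Violated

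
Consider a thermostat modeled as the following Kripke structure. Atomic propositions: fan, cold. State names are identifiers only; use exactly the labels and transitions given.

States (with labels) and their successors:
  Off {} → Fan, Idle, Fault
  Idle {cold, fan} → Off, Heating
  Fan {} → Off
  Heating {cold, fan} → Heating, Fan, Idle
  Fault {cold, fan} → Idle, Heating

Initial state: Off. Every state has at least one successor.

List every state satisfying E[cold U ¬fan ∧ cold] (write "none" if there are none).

none

States satisfying cold: {Idle, Heating, Fault}.
States satisfying ¬fan ∧ cold: ∅.
States satisfying E[cold U ¬fan ∧ cold]: ∅.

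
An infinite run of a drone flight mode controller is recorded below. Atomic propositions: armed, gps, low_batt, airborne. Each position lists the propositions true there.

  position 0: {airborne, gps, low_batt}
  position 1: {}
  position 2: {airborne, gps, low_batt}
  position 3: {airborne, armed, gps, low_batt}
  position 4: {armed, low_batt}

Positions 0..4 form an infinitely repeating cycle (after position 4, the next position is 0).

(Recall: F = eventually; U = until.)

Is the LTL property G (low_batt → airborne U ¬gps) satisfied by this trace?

Holds

low_batt → airborne U ¬gps holds at every position 0..4, and those are all positions ever visited, so G (low_batt → airborne U ¬gps) holds.
Positions where low_batt holds: 0, 2, 3, 4.
Check airborne U ¬gps at each: 0→ok, 2→ok, 3→ok, 4→ok.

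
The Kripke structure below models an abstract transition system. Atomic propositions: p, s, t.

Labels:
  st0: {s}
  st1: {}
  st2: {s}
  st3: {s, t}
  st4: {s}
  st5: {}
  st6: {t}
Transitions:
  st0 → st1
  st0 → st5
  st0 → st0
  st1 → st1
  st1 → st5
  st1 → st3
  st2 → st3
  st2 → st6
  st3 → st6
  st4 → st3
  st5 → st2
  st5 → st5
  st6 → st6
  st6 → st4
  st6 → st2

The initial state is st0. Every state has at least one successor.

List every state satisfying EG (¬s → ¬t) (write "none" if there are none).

{st0, st1, st5}

States satisfying ¬s → ¬t: {st0, st1, st2, st3, st4, st5}.
States satisfying EG (¬s → ¬t): {st0, st1, st5}.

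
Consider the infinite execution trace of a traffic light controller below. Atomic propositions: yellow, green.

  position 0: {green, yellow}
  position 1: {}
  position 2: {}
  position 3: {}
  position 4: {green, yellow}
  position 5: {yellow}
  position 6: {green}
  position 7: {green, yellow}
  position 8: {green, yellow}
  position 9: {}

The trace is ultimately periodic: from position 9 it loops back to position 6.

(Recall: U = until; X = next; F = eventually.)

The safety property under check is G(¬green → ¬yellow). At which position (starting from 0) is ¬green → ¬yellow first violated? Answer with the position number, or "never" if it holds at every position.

5

Check ¬green → ¬yellow at each position in order: 0 ✓, 1 ✓, 2 ✓, 3 ✓, 4 ✓.
At position 5 the labels are {yellow}, so ¬green → ¬yellow is false there. This is the first violation.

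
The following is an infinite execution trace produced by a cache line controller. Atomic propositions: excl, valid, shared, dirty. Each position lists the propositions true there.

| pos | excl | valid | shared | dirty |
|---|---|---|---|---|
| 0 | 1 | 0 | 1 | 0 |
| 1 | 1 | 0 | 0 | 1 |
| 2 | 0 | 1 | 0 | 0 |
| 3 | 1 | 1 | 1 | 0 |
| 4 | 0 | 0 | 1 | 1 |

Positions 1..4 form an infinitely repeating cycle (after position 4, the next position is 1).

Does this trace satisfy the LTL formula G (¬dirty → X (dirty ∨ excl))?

Yes

¬dirty → X (dirty ∨ excl) holds at every position 0..4, and those are all positions ever visited, so G (¬dirty → X (dirty ∨ excl)) holds.
Positions where ¬dirty holds: 0, 2, 3.
Check X (dirty ∨ excl) at each: 0→ok, 2→ok, 3→ok.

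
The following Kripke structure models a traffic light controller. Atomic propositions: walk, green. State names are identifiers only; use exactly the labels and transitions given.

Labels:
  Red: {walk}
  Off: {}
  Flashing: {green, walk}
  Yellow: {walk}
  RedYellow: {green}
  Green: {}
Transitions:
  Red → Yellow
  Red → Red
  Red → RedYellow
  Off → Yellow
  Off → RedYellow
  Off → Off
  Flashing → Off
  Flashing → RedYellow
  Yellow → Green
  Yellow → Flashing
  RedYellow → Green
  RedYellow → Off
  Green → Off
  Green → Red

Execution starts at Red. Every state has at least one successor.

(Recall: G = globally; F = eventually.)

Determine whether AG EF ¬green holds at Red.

States satisfying EF ¬green: {Red, Off, Flashing, Yellow, RedYellow, Green}.
States satisfying AG EF ¬green: {Red, Off, Flashing, Yellow, RedYellow, Green}.
Every state reachable from Red satisfies EF ¬green.
Red ∈ Sat(AG EF ¬green).

Holds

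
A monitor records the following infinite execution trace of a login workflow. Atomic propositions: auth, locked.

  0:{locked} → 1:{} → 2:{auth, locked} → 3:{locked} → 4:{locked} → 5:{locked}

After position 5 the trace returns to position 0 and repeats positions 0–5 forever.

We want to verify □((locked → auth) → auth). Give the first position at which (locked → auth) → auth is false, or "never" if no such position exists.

Check (locked → auth) → auth at each position in order: 0 ✓.
At position 1 the labels are {}, so (locked → auth) → auth is false there. This is the first violation.

1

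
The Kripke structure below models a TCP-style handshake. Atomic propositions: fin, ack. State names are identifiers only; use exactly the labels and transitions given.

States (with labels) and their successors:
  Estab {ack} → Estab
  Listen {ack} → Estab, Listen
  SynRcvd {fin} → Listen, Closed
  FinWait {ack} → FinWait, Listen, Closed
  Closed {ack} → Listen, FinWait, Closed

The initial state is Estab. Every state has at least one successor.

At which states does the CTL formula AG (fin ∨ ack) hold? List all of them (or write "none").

States satisfying fin ∨ ack: {Estab, Listen, SynRcvd, FinWait, Closed}.
States satisfying AG (fin ∨ ack): {Estab, Listen, SynRcvd, FinWait, Closed}.

{Estab, Listen, SynRcvd, FinWait, Closed}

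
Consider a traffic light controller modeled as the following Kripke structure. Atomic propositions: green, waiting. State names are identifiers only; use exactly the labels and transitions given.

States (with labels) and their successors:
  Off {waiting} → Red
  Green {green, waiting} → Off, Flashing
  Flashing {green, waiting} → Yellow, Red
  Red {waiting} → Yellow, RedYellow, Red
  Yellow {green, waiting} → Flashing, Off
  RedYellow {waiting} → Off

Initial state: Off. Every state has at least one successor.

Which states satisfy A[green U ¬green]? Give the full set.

{Off, Red, RedYellow}

States satisfying green: {Green, Flashing, Yellow}.
States satisfying ¬green: {Off, Red, RedYellow}.
States satisfying A[green U ¬green]: {Off, Red, RedYellow}.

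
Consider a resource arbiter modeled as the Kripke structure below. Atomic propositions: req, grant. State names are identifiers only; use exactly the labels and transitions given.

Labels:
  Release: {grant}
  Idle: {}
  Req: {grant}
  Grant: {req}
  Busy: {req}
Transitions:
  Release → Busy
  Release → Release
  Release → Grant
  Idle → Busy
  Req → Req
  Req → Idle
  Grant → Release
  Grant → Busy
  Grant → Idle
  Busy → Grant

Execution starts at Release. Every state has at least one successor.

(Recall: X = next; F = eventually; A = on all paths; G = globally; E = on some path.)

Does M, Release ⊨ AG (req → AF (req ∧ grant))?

Does not hold

States satisfying req → AF (req ∧ grant): {Release, Idle, Req}.
States satisfying AG (req → AF (req ∧ grant)): ∅.
Busy is reachable from Release and violates req → AF (req ∧ grant), so AG fails at Release.
Release ∉ Sat(AG (req → AF (req ∧ grant))).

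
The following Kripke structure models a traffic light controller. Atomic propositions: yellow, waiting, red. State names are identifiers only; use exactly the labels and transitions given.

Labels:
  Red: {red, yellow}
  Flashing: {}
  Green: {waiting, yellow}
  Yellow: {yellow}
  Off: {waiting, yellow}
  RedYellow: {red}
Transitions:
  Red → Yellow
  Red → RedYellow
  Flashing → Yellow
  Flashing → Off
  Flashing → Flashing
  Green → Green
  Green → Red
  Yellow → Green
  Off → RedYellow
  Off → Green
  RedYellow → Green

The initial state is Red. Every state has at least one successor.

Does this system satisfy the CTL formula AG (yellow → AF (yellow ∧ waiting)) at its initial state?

States satisfying yellow → AF (yellow ∧ waiting): {Red, Flashing, Green, Yellow, Off, RedYellow}.
States satisfying AG (yellow → AF (yellow ∧ waiting)): {Red, Flashing, Green, Yellow, Off, RedYellow}.
Every state reachable from Red satisfies yellow → AF (yellow ∧ waiting).
Red ∈ Sat(AG (yellow → AF (yellow ∧ waiting))).

Satisfied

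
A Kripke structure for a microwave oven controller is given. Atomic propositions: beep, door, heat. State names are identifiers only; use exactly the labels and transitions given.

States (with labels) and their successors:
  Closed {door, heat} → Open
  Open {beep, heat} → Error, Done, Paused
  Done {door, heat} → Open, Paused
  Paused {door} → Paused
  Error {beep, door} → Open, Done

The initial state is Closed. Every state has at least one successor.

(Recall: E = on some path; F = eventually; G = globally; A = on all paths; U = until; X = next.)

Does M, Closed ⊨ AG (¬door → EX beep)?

Holds

States satisfying ¬door → EX beep: {Closed, Open, Done, Paused, Error}.
States satisfying AG (¬door → EX beep): {Closed, Open, Done, Paused, Error}.
Every state reachable from Closed satisfies ¬door → EX beep.
Closed ∈ Sat(AG (¬door → EX beep)).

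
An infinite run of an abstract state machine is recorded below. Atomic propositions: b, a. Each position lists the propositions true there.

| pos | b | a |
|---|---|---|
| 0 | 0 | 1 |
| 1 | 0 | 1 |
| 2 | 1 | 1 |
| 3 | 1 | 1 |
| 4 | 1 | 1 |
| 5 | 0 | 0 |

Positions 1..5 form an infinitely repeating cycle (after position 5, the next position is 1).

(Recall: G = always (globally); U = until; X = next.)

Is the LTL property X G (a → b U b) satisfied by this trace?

Does not hold

The position after 0 is 1; G (a → b U b) is false there.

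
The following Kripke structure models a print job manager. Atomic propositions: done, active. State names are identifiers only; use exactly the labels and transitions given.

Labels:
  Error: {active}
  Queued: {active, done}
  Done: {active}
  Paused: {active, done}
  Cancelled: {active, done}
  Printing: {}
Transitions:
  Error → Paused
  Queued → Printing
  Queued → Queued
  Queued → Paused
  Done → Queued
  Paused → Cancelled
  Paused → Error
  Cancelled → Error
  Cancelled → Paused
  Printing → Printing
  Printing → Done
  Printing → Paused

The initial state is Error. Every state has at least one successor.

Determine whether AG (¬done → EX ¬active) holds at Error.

States satisfying ¬done → EX ¬active: {Queued, Paused, Cancelled, Printing}.
States satisfying AG (¬done → EX ¬active): ∅.
Error is reachable from Error and violates ¬done → EX ¬active, so AG fails at Error.
Error ∉ Sat(AG (¬done → EX ¬active)).

No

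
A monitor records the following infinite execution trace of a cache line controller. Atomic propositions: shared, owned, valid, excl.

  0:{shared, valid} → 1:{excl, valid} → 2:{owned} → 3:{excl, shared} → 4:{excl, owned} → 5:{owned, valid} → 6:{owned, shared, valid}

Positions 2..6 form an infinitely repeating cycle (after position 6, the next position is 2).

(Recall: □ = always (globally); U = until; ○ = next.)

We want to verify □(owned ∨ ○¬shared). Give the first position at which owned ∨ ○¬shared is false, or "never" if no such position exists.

never

owned ∨ ○¬shared holds at every position 0..6, and those are all the positions the trace ever visits, so the invariant □(owned ∨ ○¬shared) is never violated.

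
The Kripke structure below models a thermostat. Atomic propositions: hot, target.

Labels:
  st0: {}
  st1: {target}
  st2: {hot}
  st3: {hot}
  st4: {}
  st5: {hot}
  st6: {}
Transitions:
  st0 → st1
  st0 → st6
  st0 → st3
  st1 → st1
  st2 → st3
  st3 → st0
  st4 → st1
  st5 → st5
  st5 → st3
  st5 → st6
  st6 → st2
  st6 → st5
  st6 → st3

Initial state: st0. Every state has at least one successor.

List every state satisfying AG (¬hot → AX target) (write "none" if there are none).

{st1, st4}

States satisfying ¬hot → AX target: {st1, st2, st3, st4, st5}.
States satisfying AG (¬hot → AX target): {st1, st4}.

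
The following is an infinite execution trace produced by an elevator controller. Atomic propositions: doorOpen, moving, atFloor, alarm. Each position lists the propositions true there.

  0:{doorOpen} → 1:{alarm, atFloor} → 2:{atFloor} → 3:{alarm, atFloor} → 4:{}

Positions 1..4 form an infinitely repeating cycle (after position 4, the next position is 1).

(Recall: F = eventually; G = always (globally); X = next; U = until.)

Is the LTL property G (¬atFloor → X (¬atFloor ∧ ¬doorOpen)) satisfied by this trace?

Does not hold

¬atFloor → X (¬atFloor ∧ ¬doorOpen) must hold at every position from 0 onward. It fails at position 0, so G (¬atFloor → X (¬atFloor ∧ ¬doorOpen)) is false.
Positions where ¬atFloor holds: 0, 4.
Check X (¬atFloor ∧ ¬doorOpen) at each: 0→fails, 4→fails.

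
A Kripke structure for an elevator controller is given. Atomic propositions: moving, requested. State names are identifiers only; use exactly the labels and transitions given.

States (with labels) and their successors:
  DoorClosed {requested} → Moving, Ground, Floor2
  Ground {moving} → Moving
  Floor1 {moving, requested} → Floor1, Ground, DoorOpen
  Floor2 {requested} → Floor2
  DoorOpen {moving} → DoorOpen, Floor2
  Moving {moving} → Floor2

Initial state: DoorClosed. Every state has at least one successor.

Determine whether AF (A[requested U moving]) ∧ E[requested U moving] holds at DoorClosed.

States satisfying A[requested U moving]: {Ground, Floor1, DoorOpen, Moving}.
States satisfying AF (A[requested U moving]): {Ground, Floor1, DoorOpen, Moving}.
States satisfying requested: {DoorClosed, Floor1, Floor2}.
States satisfying moving: {Ground, Floor1, DoorOpen, Moving}.
States satisfying E[requested U moving]: {DoorClosed, Ground, Floor1, DoorOpen, Moving}.
States satisfying AF (A[requested U moving]) ∧ E[requested U moving]: {Ground, Floor1, DoorOpen, Moving}.
DoorClosed ∉ Sat(AF (A[requested U moving]) ∧ E[requested U moving]).

Does not hold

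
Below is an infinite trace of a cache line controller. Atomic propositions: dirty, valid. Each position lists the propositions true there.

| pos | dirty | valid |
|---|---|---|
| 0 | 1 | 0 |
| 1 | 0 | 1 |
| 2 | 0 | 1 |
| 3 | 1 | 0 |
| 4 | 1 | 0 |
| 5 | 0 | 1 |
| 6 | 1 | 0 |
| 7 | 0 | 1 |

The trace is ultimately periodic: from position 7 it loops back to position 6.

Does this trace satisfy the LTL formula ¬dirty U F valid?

Walking from position 0: F valid first holds at position 0, and ¬dirty holds at every earlier position along the way, so ¬dirty U F valid holds.

Holds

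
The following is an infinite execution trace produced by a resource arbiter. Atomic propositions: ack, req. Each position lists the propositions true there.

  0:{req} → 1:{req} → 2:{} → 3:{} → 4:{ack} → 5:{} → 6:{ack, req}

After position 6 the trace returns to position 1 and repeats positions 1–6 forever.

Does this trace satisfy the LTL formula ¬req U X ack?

Does not hold

Walking from position 0: at position 0, X ack has not yet held and ¬req fails, so ¬req U X ack is false.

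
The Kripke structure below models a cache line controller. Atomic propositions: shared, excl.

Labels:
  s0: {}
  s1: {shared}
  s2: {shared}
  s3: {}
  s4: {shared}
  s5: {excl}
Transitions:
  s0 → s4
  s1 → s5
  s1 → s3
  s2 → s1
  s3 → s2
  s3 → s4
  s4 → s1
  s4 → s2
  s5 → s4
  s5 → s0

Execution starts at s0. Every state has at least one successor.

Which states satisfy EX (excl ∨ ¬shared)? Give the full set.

States satisfying excl ∨ ¬shared: {s0, s3, s5}.
States satisfying EX (excl ∨ ¬shared): {s1, s5}.

{s1, s5}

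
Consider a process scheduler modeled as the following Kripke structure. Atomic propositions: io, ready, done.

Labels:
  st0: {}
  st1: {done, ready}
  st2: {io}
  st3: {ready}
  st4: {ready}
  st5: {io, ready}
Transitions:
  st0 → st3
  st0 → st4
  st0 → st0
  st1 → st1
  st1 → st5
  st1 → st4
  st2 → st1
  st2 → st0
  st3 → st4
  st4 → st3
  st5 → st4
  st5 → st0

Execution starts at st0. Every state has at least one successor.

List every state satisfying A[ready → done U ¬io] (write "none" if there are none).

States satisfying ready → done: {st0, st1, st2}.
States satisfying ¬io: {st0, st1, st3, st4}.
States satisfying A[ready → done U ¬io]: {st0, st1, st2, st3, st4}.

{st0, st1, st2, st3, st4}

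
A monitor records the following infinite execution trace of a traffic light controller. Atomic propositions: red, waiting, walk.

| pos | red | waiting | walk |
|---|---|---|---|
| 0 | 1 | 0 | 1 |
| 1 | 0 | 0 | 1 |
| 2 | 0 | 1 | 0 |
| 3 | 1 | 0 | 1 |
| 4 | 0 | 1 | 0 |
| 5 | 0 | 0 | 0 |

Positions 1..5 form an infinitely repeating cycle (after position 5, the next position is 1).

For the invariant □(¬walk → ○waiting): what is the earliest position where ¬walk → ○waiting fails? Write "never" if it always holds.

2

Check ¬walk → ○waiting at each position in order: 0 ✓, 1 ✓.
At position 2 the labels are {waiting} and the next position 3 has {red, walk}, so ¬walk → ○waiting is false there. This is the first violation.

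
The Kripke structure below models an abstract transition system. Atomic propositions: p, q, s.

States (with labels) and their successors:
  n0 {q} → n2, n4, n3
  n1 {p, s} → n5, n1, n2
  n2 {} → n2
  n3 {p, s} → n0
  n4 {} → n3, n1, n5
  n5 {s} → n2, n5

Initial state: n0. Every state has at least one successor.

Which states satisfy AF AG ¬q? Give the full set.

{n1, n2, n5}

States satisfying AG ¬q: {n1, n2, n5}.
States satisfying AF AG ¬q: {n1, n2, n5}.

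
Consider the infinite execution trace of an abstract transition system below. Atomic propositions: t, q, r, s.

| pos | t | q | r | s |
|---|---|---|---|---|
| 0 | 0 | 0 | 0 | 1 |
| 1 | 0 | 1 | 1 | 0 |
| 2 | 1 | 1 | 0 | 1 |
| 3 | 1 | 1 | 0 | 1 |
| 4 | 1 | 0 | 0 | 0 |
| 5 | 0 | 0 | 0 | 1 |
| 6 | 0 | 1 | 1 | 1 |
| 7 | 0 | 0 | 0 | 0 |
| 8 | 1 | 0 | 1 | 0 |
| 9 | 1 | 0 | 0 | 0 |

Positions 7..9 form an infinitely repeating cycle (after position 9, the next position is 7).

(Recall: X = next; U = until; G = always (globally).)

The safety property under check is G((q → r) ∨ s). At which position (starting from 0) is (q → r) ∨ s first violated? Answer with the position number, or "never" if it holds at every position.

(q → r) ∨ s holds at every position 0..9, and those are all the positions the trace ever visits, so the invariant G((q → r) ∨ s) is never violated.

never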